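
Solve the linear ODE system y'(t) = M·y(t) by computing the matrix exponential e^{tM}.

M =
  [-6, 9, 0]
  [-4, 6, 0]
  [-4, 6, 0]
e^{tM} =
  [1 - 6*t, 9*t, 0]
  [-4*t, 6*t + 1, 0]
  [-4*t, 6*t, 1]

Strategy: write M = P · J · P⁻¹ where J is a Jordan canonical form, so e^{tM} = P · e^{tJ} · P⁻¹, and e^{tJ} can be computed block-by-block.

M has Jordan form
J =
  [0, 1, 0]
  [0, 0, 0]
  [0, 0, 0]
(up to reordering of blocks).

Per-block formulas:
  For a 1×1 block at λ = 0: exp(t · [0]) = [e^(0t)].
  For a 2×2 Jordan block J_2(0): exp(t · J_2(0)) = e^(0t)·(I + t·N), where N is the 2×2 nilpotent shift.

After assembling e^{tJ} and conjugating by P, we get:

e^{tM} =
  [1 - 6*t, 9*t, 0]
  [-4*t, 6*t + 1, 0]
  [-4*t, 6*t, 1]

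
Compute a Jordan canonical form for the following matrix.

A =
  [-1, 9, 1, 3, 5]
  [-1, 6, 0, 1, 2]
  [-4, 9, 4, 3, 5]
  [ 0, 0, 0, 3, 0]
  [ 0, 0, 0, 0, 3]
J_3(3) ⊕ J_1(3) ⊕ J_1(3)

The characteristic polynomial is
  det(x·I − A) = x^5 - 15*x^4 + 90*x^3 - 270*x^2 + 405*x - 243 = (x - 3)^5

Eigenvalues and multiplicities (the geometric multiplicity of λ is n − rank(A − λI), which equals the number of Jordan blocks for λ):
  λ = 3: algebraic multiplicity = 5, geometric multiplicity = 3

Determining the block sizes for each eigenvalue:
  λ = 3: with am = 5 and gm = 3, the partition is not yet determined (e.g. several partitions of 5 into 3 parts exist). Let N = A − (3)·I. Computing rank(N^1) = 2, rank(N^2) = 1, rank(N^3) = 0; the number of blocks of size ≥ j is rank(N^{j−1}) − rank(N^j), giving [3, 1, 1]. So we have 1 block(s) of size 3, 2 block(s) of size 1 → block sizes [3, 1, 1]

Assembling the blocks gives a Jordan form
J =
  [3, 1, 0, 0, 0]
  [0, 3, 1, 0, 0]
  [0, 0, 3, 0, 0]
  [0, 0, 0, 3, 0]
  [0, 0, 0, 0, 3]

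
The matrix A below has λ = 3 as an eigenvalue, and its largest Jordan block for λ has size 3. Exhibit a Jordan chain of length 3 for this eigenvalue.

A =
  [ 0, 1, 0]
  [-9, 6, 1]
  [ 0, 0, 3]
A Jordan chain for λ = 3 of length 3:
v_1 = (1, 3, 0)ᵀ
v_2 = (0, 1, 0)ᵀ
v_3 = (0, 0, 1)ᵀ

Let N = A − (3)·I. We want v_3 with N^3 v_3 = 0 but N^2 v_3 ≠ 0; then v_{j-1} := N · v_j for j = 3, …, 2.

Pick v_3 = (0, 0, 1)ᵀ.
Then v_2 = N · v_3 = (0, 1, 0)ᵀ.
Then v_1 = N · v_2 = (1, 3, 0)ᵀ.

Sanity check: (A − (3)·I) v_1 = (0, 0, 0)ᵀ = 0. ✓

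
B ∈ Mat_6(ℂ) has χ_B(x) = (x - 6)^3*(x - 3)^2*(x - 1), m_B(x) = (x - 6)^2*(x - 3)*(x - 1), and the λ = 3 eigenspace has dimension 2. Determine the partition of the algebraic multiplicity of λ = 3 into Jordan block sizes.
Block sizes for λ = 3: [1, 1]

Step 1 — from the characteristic polynomial, algebraic multiplicity of λ = 3 is 2. From dim ker(B − (3)·I) = 2, there are exactly 2 Jordan blocks for λ = 3.
Step 2 — from the minimal polynomial, the factor (x − 3) tells us the largest block for λ = 3 has size 1.
Step 3 — with total size 2, 2 blocks, and largest block 1, the block sizes (in nonincreasing order) are [1, 1].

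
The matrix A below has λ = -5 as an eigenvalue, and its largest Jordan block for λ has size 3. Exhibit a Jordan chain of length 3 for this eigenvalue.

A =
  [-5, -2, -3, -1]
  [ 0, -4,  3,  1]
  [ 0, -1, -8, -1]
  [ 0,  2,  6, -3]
A Jordan chain for λ = -5 of length 3:
v_1 = (-1, 0, 0, 0)ᵀ
v_2 = (-2, 1, -1, 2)ᵀ
v_3 = (0, 1, 0, 0)ᵀ

Let N = A − (-5)·I. We want v_3 with N^3 v_3 = 0 but N^2 v_3 ≠ 0; then v_{j-1} := N · v_j for j = 3, …, 2.

Pick v_3 = (0, 1, 0, 0)ᵀ.
Then v_2 = N · v_3 = (-2, 1, -1, 2)ᵀ.
Then v_1 = N · v_2 = (-1, 0, 0, 0)ᵀ.

Sanity check: (A − (-5)·I) v_1 = (0, 0, 0, 0)ᵀ = 0. ✓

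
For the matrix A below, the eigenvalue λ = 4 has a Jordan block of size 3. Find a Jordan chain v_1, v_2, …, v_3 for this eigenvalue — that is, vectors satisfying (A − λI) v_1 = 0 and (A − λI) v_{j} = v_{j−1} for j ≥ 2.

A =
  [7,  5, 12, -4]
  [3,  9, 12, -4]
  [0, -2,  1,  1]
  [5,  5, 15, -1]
A Jordan chain for λ = 4 of length 3:
v_1 = (4, 4, -1, 5)ᵀ
v_2 = (3, 3, 0, 5)ᵀ
v_3 = (1, 0, 0, 0)ᵀ

Let N = A − (4)·I. We want v_3 with N^3 v_3 = 0 but N^2 v_3 ≠ 0; then v_{j-1} := N · v_j for j = 3, …, 2.

Pick v_3 = (1, 0, 0, 0)ᵀ.
Then v_2 = N · v_3 = (3, 3, 0, 5)ᵀ.
Then v_1 = N · v_2 = (4, 4, -1, 5)ᵀ.

Sanity check: (A − (4)·I) v_1 = (0, 0, 0, 0)ᵀ = 0. ✓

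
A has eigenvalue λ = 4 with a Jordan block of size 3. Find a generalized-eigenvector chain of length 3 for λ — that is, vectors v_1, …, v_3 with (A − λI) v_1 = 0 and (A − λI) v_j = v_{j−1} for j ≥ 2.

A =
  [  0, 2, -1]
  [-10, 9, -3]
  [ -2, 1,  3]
A Jordan chain for λ = 4 of length 3:
v_1 = (-2, -4, 0)ᵀ
v_2 = (-4, -10, -2)ᵀ
v_3 = (1, 0, 0)ᵀ

Let N = A − (4)·I. We want v_3 with N^3 v_3 = 0 but N^2 v_3 ≠ 0; then v_{j-1} := N · v_j for j = 3, …, 2.

Pick v_3 = (1, 0, 0)ᵀ.
Then v_2 = N · v_3 = (-4, -10, -2)ᵀ.
Then v_1 = N · v_2 = (-2, -4, 0)ᵀ.

Sanity check: (A − (4)·I) v_1 = (0, 0, 0)ᵀ = 0. ✓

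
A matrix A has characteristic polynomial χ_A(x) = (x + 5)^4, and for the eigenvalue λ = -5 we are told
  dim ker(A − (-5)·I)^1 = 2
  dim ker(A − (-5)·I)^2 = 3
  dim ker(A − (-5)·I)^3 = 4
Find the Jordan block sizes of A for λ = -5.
Block sizes for λ = -5: [3, 1]

From the dimensions of kernels of powers, the number of Jordan blocks of size at least j is d_j − d_{j−1} where d_j = dim ker(N^j) (with d_0 = 0). Computing the differences gives [2, 1, 1].
The number of blocks of size exactly k is (#blocks of size ≥ k) − (#blocks of size ≥ k + 1), so the partition is: 1 block(s) of size 1, 1 block(s) of size 3.
In nonincreasing order the block sizes are [3, 1].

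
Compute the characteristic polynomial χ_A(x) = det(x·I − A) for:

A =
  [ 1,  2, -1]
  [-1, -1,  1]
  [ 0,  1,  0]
x^3

Expanding det(x·I − A) (e.g. by cofactor expansion or by noting that A is similar to its Jordan form J, which has the same characteristic polynomial as A) gives
  χ_A(x) = x^3
which factors as x^3. The eigenvalues (with algebraic multiplicities) are λ = 0 with multiplicity 3.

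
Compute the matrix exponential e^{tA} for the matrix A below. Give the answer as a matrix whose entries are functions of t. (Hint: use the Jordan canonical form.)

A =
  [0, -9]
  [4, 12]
e^{tA} =
  [-6*t*exp(6*t) + exp(6*t), -9*t*exp(6*t)]
  [4*t*exp(6*t), 6*t*exp(6*t) + exp(6*t)]

Strategy: write A = P · J · P⁻¹ where J is a Jordan canonical form, so e^{tA} = P · e^{tJ} · P⁻¹, and e^{tJ} can be computed block-by-block.

A has Jordan form
J =
  [6, 1]
  [0, 6]
(up to reordering of blocks).

Per-block formulas:
  For a 2×2 Jordan block J_2(6): exp(t · J_2(6)) = e^(6t)·(I + t·N), where N is the 2×2 nilpotent shift.

After assembling e^{tJ} and conjugating by P, we get:

e^{tA} =
  [-6*t*exp(6*t) + exp(6*t), -9*t*exp(6*t)]
  [4*t*exp(6*t), 6*t*exp(6*t) + exp(6*t)]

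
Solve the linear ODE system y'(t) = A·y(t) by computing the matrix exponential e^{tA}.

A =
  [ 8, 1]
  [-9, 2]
e^{tA} =
  [3*t*exp(5*t) + exp(5*t), t*exp(5*t)]
  [-9*t*exp(5*t), -3*t*exp(5*t) + exp(5*t)]

Strategy: write A = P · J · P⁻¹ where J is a Jordan canonical form, so e^{tA} = P · e^{tJ} · P⁻¹, and e^{tJ} can be computed block-by-block.

A has Jordan form
J =
  [5, 1]
  [0, 5]
(up to reordering of blocks).

Per-block formulas:
  For a 2×2 Jordan block J_2(5): exp(t · J_2(5)) = e^(5t)·(I + t·N), where N is the 2×2 nilpotent shift.

After assembling e^{tJ} and conjugating by P, we get:

e^{tA} =
  [3*t*exp(5*t) + exp(5*t), t*exp(5*t)]
  [-9*t*exp(5*t), -3*t*exp(5*t) + exp(5*t)]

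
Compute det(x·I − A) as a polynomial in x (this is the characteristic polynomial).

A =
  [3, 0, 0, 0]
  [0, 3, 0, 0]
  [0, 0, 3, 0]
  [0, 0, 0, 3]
x^4 - 12*x^3 + 54*x^2 - 108*x + 81

Expanding det(x·I − A) (e.g. by cofactor expansion or by noting that A is similar to its Jordan form J, which has the same characteristic polynomial as A) gives
  χ_A(x) = x^4 - 12*x^3 + 54*x^2 - 108*x + 81
which factors as (x - 3)^4. The eigenvalues (with algebraic multiplicities) are λ = 3 with multiplicity 4.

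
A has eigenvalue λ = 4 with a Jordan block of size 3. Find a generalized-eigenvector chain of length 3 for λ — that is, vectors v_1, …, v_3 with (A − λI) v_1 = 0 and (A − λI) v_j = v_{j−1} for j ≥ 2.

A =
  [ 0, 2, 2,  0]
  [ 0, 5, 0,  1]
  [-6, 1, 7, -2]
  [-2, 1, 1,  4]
A Jordan chain for λ = 4 of length 3:
v_1 = (4, -2, 10, 2)ᵀ
v_2 = (-4, 0, -6, -2)ᵀ
v_3 = (1, 0, 0, 0)ᵀ

Let N = A − (4)·I. We want v_3 with N^3 v_3 = 0 but N^2 v_3 ≠ 0; then v_{j-1} := N · v_j for j = 3, …, 2.

Pick v_3 = (1, 0, 0, 0)ᵀ.
Then v_2 = N · v_3 = (-4, 0, -6, -2)ᵀ.
Then v_1 = N · v_2 = (4, -2, 10, 2)ᵀ.

Sanity check: (A − (4)·I) v_1 = (0, 0, 0, 0)ᵀ = 0. ✓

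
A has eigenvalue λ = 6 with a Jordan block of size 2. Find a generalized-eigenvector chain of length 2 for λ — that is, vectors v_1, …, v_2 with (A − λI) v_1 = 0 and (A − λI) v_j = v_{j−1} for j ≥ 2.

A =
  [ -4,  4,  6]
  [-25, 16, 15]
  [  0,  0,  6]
A Jordan chain for λ = 6 of length 2:
v_1 = (-10, -25, 0)ᵀ
v_2 = (1, 0, 0)ᵀ

Let N = A − (6)·I. We want v_2 with N^2 v_2 = 0 but N^1 v_2 ≠ 0; then v_{j-1} := N · v_j for j = 2, …, 2.

Pick v_2 = (1, 0, 0)ᵀ.
Then v_1 = N · v_2 = (-10, -25, 0)ᵀ.

Sanity check: (A − (6)·I) v_1 = (0, 0, 0)ᵀ = 0. ✓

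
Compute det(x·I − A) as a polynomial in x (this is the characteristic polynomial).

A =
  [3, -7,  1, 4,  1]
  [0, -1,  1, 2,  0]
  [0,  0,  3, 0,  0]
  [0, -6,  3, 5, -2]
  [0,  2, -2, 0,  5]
x^5 - 15*x^4 + 90*x^3 - 270*x^2 + 405*x - 243

Expanding det(x·I − A) (e.g. by cofactor expansion or by noting that A is similar to its Jordan form J, which has the same characteristic polynomial as A) gives
  χ_A(x) = x^5 - 15*x^4 + 90*x^3 - 270*x^2 + 405*x - 243
which factors as (x - 3)^5. The eigenvalues (with algebraic multiplicities) are λ = 3 with multiplicity 5.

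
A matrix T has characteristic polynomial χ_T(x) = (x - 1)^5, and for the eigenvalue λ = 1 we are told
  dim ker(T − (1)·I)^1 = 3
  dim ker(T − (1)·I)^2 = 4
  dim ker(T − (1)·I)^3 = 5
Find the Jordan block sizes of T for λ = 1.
Block sizes for λ = 1: [3, 1, 1]

From the dimensions of kernels of powers, the number of Jordan blocks of size at least j is d_j − d_{j−1} where d_j = dim ker(N^j) (with d_0 = 0). Computing the differences gives [3, 1, 1].
The number of blocks of size exactly k is (#blocks of size ≥ k) − (#blocks of size ≥ k + 1), so the partition is: 2 block(s) of size 1, 1 block(s) of size 3.
In nonincreasing order the block sizes are [3, 1, 1].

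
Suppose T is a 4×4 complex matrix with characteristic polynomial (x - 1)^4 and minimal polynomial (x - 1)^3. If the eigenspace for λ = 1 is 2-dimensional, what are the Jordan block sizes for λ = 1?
Block sizes for λ = 1: [3, 1]

Step 1 — from the characteristic polynomial, algebraic multiplicity of λ = 1 is 4. From dim ker(T − (1)·I) = 2, there are exactly 2 Jordan blocks for λ = 1.
Step 2 — from the minimal polynomial, the factor (x − 1)^3 tells us the largest block for λ = 1 has size 3.
Step 3 — with total size 4, 2 blocks, and largest block 3, the block sizes (in nonincreasing order) are [3, 1].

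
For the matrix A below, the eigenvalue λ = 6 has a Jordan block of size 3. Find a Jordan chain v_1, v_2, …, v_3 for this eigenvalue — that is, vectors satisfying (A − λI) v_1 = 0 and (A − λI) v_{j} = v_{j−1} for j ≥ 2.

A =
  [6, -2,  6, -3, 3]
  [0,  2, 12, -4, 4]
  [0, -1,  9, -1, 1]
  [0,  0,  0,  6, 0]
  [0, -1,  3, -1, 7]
A Jordan chain for λ = 6 of length 3:
v_1 = (-1, 0, 0, 0, 0)ᵀ
v_2 = (-2, -4, -1, 0, -1)ᵀ
v_3 = (0, 1, 0, 0, 0)ᵀ

Let N = A − (6)·I. We want v_3 with N^3 v_3 = 0 but N^2 v_3 ≠ 0; then v_{j-1} := N · v_j for j = 3, …, 2.

Pick v_3 = (0, 1, 0, 0, 0)ᵀ.
Then v_2 = N · v_3 = (-2, -4, -1, 0, -1)ᵀ.
Then v_1 = N · v_2 = (-1, 0, 0, 0, 0)ᵀ.

Sanity check: (A − (6)·I) v_1 = (0, 0, 0, 0, 0)ᵀ = 0. ✓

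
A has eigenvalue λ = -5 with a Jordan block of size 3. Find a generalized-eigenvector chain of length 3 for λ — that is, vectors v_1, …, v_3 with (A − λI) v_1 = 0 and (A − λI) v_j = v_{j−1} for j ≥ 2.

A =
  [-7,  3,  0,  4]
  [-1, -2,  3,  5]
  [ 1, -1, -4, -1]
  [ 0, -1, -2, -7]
A Jordan chain for λ = -5 of length 3:
v_1 = (1, 2, 0, -1)ᵀ
v_2 = (-2, -1, 1, 0)ᵀ
v_3 = (1, 0, 0, 0)ᵀ

Let N = A − (-5)·I. We want v_3 with N^3 v_3 = 0 but N^2 v_3 ≠ 0; then v_{j-1} := N · v_j for j = 3, …, 2.

Pick v_3 = (1, 0, 0, 0)ᵀ.
Then v_2 = N · v_3 = (-2, -1, 1, 0)ᵀ.
Then v_1 = N · v_2 = (1, 2, 0, -1)ᵀ.

Sanity check: (A − (-5)·I) v_1 = (0, 0, 0, 0)ᵀ = 0. ✓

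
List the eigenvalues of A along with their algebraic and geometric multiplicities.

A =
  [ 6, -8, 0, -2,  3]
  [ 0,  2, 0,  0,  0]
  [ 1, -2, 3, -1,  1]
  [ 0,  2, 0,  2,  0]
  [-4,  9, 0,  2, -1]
λ = 2: alg = 3, geom = 2; λ = 3: alg = 2, geom = 2

Step 1 — factor the characteristic polynomial to read off the algebraic multiplicities:
  χ_A(x) = (x - 3)^2*(x - 2)^3

Step 2 — compute geometric multiplicities via the rank-nullity identity g(λ) = n − rank(A − λI):
  rank(A − (2)·I) = 3, so dim ker(A − (2)·I) = n − 3 = 2
  rank(A − (3)·I) = 3, so dim ker(A − (3)·I) = n − 3 = 2

Summary:
  λ = 2: algebraic multiplicity = 3, geometric multiplicity = 2
  λ = 3: algebraic multiplicity = 2, geometric multiplicity = 2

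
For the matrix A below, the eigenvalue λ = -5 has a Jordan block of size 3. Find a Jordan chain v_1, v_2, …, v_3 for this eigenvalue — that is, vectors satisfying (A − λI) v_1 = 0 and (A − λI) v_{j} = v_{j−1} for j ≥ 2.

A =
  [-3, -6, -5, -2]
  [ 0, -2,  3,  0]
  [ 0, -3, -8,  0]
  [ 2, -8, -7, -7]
A Jordan chain for λ = -5 of length 3:
v_1 = (1, 0, 0, 1)ᵀ
v_2 = (-6, 3, -3, -8)ᵀ
v_3 = (0, 1, 0, 0)ᵀ

Let N = A − (-5)·I. We want v_3 with N^3 v_3 = 0 but N^2 v_3 ≠ 0; then v_{j-1} := N · v_j for j = 3, …, 2.

Pick v_3 = (0, 1, 0, 0)ᵀ.
Then v_2 = N · v_3 = (-6, 3, -3, -8)ᵀ.
Then v_1 = N · v_2 = (1, 0, 0, 1)ᵀ.

Sanity check: (A − (-5)·I) v_1 = (0, 0, 0, 0)ᵀ = 0. ✓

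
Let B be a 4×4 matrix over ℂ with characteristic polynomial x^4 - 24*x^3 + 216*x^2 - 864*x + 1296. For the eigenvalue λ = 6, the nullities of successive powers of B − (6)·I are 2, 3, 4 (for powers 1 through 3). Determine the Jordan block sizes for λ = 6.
Block sizes for λ = 6: [3, 1]

From the dimensions of kernels of powers, the number of Jordan blocks of size at least j is d_j − d_{j−1} where d_j = dim ker(N^j) (with d_0 = 0). Computing the differences gives [2, 1, 1].
The number of blocks of size exactly k is (#blocks of size ≥ k) − (#blocks of size ≥ k + 1), so the partition is: 1 block(s) of size 1, 1 block(s) of size 3.
In nonincreasing order the block sizes are [3, 1].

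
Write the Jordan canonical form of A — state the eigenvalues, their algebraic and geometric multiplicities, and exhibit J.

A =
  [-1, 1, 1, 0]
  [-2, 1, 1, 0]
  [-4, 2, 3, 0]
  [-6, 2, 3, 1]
J_3(1) ⊕ J_1(1)

The characteristic polynomial is
  det(x·I − A) = x^4 - 4*x^3 + 6*x^2 - 4*x + 1 = (x - 1)^4

Eigenvalues and multiplicities (the geometric multiplicity of λ is n − rank(A − λI), which equals the number of Jordan blocks for λ):
  λ = 1: algebraic multiplicity = 4, geometric multiplicity = 2

Determining the block sizes for each eigenvalue:
  λ = 1: with am = 4 and gm = 2, the partition is not yet determined (e.g. several partitions of 4 into 2 parts exist). Let N = A − (1)·I. Computing rank(N^1) = 2, rank(N^2) = 1, rank(N^3) = 0; the number of blocks of size ≥ j is rank(N^{j−1}) − rank(N^j), giving [2, 1, 1]. So we have 1 block(s) of size 3, 1 block(s) of size 1 → block sizes [3, 1]

Assembling the blocks gives a Jordan form
J =
  [1, 1, 0, 0]
  [0, 1, 1, 0]
  [0, 0, 1, 0]
  [0, 0, 0, 1]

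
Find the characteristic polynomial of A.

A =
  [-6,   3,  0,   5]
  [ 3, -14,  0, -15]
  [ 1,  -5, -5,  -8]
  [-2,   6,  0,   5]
x^4 + 20*x^3 + 150*x^2 + 500*x + 625

Expanding det(x·I − A) (e.g. by cofactor expansion or by noting that A is similar to its Jordan form J, which has the same characteristic polynomial as A) gives
  χ_A(x) = x^4 + 20*x^3 + 150*x^2 + 500*x + 625
which factors as (x + 5)^4. The eigenvalues (with algebraic multiplicities) are λ = -5 with multiplicity 4.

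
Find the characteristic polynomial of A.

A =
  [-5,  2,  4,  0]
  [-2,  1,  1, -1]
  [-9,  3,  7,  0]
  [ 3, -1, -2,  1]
x^4 - 4*x^3 + 6*x^2 - 4*x + 1

Expanding det(x·I − A) (e.g. by cofactor expansion or by noting that A is similar to its Jordan form J, which has the same characteristic polynomial as A) gives
  χ_A(x) = x^4 - 4*x^3 + 6*x^2 - 4*x + 1
which factors as (x - 1)^4. The eigenvalues (with algebraic multiplicities) are λ = 1 with multiplicity 4.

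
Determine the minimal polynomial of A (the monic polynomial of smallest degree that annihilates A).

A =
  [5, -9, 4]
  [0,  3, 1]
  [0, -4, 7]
x^3 - 15*x^2 + 75*x - 125

The characteristic polynomial is χ_A(x) = (x - 5)^3, so the eigenvalues are known. The minimal polynomial is
  m_A(x) = Π_λ (x − λ)^{k_λ}
where k_λ is the size of the *largest* Jordan block for λ (equivalently, the smallest k with (A − λI)^k v = 0 for every generalised eigenvector v of λ).

  λ = 5: largest Jordan block has size 3, contributing (x − 5)^3

So m_A(x) = (x - 5)^3 = x^3 - 15*x^2 + 75*x - 125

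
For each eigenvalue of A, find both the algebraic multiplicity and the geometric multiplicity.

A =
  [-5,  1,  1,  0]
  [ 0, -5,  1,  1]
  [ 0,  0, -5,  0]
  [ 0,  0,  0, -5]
λ = -5: alg = 4, geom = 2

Step 1 — factor the characteristic polynomial to read off the algebraic multiplicities:
  χ_A(x) = (x + 5)^4

Step 2 — compute geometric multiplicities via the rank-nullity identity g(λ) = n − rank(A − λI):
  rank(A − (-5)·I) = 2, so dim ker(A − (-5)·I) = n − 2 = 2

Summary:
  λ = -5: algebraic multiplicity = 4, geometric multiplicity = 2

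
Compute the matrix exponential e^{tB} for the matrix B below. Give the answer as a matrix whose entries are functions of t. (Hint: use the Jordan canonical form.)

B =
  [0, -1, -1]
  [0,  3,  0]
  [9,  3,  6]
e^{tB} =
  [-3*t*exp(3*t) + exp(3*t), -t*exp(3*t), -t*exp(3*t)]
  [0, exp(3*t), 0]
  [9*t*exp(3*t), 3*t*exp(3*t), 3*t*exp(3*t) + exp(3*t)]

Strategy: write B = P · J · P⁻¹ where J is a Jordan canonical form, so e^{tB} = P · e^{tJ} · P⁻¹, and e^{tJ} can be computed block-by-block.

B has Jordan form
J =
  [3, 1, 0]
  [0, 3, 0]
  [0, 0, 3]
(up to reordering of blocks).

Per-block formulas:
  For a 2×2 Jordan block J_2(3): exp(t · J_2(3)) = e^(3t)·(I + t·N), where N is the 2×2 nilpotent shift.
  For a 1×1 block at λ = 3: exp(t · [3]) = [e^(3t)].

After assembling e^{tJ} and conjugating by P, we get:

e^{tB} =
  [-3*t*exp(3*t) + exp(3*t), -t*exp(3*t), -t*exp(3*t)]
  [0, exp(3*t), 0]
  [9*t*exp(3*t), 3*t*exp(3*t), 3*t*exp(3*t) + exp(3*t)]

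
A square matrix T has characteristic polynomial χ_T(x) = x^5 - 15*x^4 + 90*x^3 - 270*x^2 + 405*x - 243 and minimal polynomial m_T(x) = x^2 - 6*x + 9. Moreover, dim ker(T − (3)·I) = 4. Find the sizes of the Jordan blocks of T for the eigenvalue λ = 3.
Block sizes for λ = 3: [2, 1, 1, 1]

Step 1 — from the characteristic polynomial, algebraic multiplicity of λ = 3 is 5. From dim ker(T − (3)·I) = 4, there are exactly 4 Jordan blocks for λ = 3.
Step 2 — from the minimal polynomial, the factor (x − 3)^2 tells us the largest block for λ = 3 has size 2.
Step 3 — with total size 5, 4 blocks, and largest block 2, the block sizes (in nonincreasing order) are [2, 1, 1, 1].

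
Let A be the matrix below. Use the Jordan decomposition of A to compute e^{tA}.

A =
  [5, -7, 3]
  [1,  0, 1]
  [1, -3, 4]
e^{tA} =
  [2*t*exp(3*t) + exp(3*t), -t^2*exp(3*t) - 7*t*exp(3*t), t^2*exp(3*t) + 3*t*exp(3*t)]
  [t*exp(3*t), -t^2*exp(3*t)/2 - 3*t*exp(3*t) + exp(3*t), t^2*exp(3*t)/2 + t*exp(3*t)]
  [t*exp(3*t), -t^2*exp(3*t)/2 - 3*t*exp(3*t), t^2*exp(3*t)/2 + t*exp(3*t) + exp(3*t)]

Strategy: write A = P · J · P⁻¹ where J is a Jordan canonical form, so e^{tA} = P · e^{tJ} · P⁻¹, and e^{tJ} can be computed block-by-block.

A has Jordan form
J =
  [3, 1, 0]
  [0, 3, 1]
  [0, 0, 3]
(up to reordering of blocks).

Per-block formulas:
  For a 3×3 Jordan block J_3(3): exp(t · J_3(3)) = e^(3t)·(I + t·N + (t^2/2)·N^2), where N is the 3×3 nilpotent shift.

After assembling e^{tJ} and conjugating by P, we get:

e^{tA} =
  [2*t*exp(3*t) + exp(3*t), -t^2*exp(3*t) - 7*t*exp(3*t), t^2*exp(3*t) + 3*t*exp(3*t)]
  [t*exp(3*t), -t^2*exp(3*t)/2 - 3*t*exp(3*t) + exp(3*t), t^2*exp(3*t)/2 + t*exp(3*t)]
  [t*exp(3*t), -t^2*exp(3*t)/2 - 3*t*exp(3*t), t^2*exp(3*t)/2 + t*exp(3*t) + exp(3*t)]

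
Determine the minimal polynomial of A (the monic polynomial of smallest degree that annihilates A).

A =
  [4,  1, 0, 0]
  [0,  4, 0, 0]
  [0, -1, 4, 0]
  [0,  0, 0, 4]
x^2 - 8*x + 16

The characteristic polynomial is χ_A(x) = (x - 4)^4, so the eigenvalues are known. The minimal polynomial is
  m_A(x) = Π_λ (x − λ)^{k_λ}
where k_λ is the size of the *largest* Jordan block for λ (equivalently, the smallest k with (A − λI)^k v = 0 for every generalised eigenvector v of λ).

  λ = 4: largest Jordan block has size 2, contributing (x − 4)^2

So m_A(x) = (x - 4)^2 = x^2 - 8*x + 16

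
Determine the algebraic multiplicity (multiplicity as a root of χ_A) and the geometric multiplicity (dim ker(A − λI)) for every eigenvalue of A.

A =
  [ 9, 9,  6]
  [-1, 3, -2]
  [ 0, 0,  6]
λ = 6: alg = 3, geom = 2

Step 1 — factor the characteristic polynomial to read off the algebraic multiplicities:
  χ_A(x) = (x - 6)^3

Step 2 — compute geometric multiplicities via the rank-nullity identity g(λ) = n − rank(A − λI):
  rank(A − (6)·I) = 1, so dim ker(A − (6)·I) = n − 1 = 2

Summary:
  λ = 6: algebraic multiplicity = 3, geometric multiplicity = 2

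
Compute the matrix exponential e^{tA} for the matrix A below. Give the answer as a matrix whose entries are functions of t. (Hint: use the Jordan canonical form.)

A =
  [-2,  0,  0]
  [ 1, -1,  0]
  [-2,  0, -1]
e^{tA} =
  [exp(-2*t), 0, 0]
  [exp(-t) - exp(-2*t), exp(-t), 0]
  [-2*exp(-t) + 2*exp(-2*t), 0, exp(-t)]

Strategy: write A = P · J · P⁻¹ where J is a Jordan canonical form, so e^{tA} = P · e^{tJ} · P⁻¹, and e^{tJ} can be computed block-by-block.

A has Jordan form
J =
  [-2,  0,  0]
  [ 0, -1,  0]
  [ 0,  0, -1]
(up to reordering of blocks).

Per-block formulas:
  For a 1×1 block at λ = -2: exp(t · [-2]) = [e^(-2t)].
  For a 1×1 block at λ = -1: exp(t · [-1]) = [e^(-1t)].

After assembling e^{tJ} and conjugating by P, we get:

e^{tA} =
  [exp(-2*t), 0, 0]
  [exp(-t) - exp(-2*t), exp(-t), 0]
  [-2*exp(-t) + 2*exp(-2*t), 0, exp(-t)]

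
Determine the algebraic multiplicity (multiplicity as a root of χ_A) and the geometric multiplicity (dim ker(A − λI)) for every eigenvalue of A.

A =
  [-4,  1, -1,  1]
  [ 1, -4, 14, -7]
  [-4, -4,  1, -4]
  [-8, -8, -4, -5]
λ = -5: alg = 3, geom = 1; λ = 3: alg = 1, geom = 1

Step 1 — factor the characteristic polynomial to read off the algebraic multiplicities:
  χ_A(x) = (x - 3)*(x + 5)^3

Step 2 — compute geometric multiplicities via the rank-nullity identity g(λ) = n − rank(A − λI):
  rank(A − (-5)·I) = 3, so dim ker(A − (-5)·I) = n − 3 = 1
  rank(A − (3)·I) = 3, so dim ker(A − (3)·I) = n − 3 = 1

Summary:
  λ = -5: algebraic multiplicity = 3, geometric multiplicity = 1
  λ = 3: algebraic multiplicity = 1, geometric multiplicity = 1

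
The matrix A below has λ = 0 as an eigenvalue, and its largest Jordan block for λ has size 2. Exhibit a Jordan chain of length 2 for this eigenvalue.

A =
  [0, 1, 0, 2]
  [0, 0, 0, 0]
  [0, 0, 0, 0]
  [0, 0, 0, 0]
A Jordan chain for λ = 0 of length 2:
v_1 = (1, 0, 0, 0)ᵀ
v_2 = (0, 1, 0, 0)ᵀ

Let N = A − (0)·I. We want v_2 with N^2 v_2 = 0 but N^1 v_2 ≠ 0; then v_{j-1} := N · v_j for j = 2, …, 2.

Pick v_2 = (0, 1, 0, 0)ᵀ.
Then v_1 = N · v_2 = (1, 0, 0, 0)ᵀ.

Sanity check: (A − (0)·I) v_1 = (0, 0, 0, 0)ᵀ = 0. ✓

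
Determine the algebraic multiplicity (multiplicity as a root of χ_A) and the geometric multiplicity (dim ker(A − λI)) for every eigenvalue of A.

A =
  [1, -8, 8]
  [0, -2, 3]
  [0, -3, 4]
λ = 1: alg = 3, geom = 2

Step 1 — factor the characteristic polynomial to read off the algebraic multiplicities:
  χ_A(x) = (x - 1)^3

Step 2 — compute geometric multiplicities via the rank-nullity identity g(λ) = n − rank(A − λI):
  rank(A − (1)·I) = 1, so dim ker(A − (1)·I) = n − 1 = 2

Summary:
  λ = 1: algebraic multiplicity = 3, geometric multiplicity = 2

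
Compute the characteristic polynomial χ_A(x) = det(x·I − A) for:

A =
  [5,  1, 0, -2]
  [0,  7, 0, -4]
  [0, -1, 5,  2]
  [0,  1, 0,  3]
x^4 - 20*x^3 + 150*x^2 - 500*x + 625

Expanding det(x·I − A) (e.g. by cofactor expansion or by noting that A is similar to its Jordan form J, which has the same characteristic polynomial as A) gives
  χ_A(x) = x^4 - 20*x^3 + 150*x^2 - 500*x + 625
which factors as (x - 5)^4. The eigenvalues (with algebraic multiplicities) are λ = 5 with multiplicity 4.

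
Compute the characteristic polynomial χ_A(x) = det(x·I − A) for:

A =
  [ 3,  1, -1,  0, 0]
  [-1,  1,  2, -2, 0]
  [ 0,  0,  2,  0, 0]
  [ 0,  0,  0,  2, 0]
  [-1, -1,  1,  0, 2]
x^5 - 10*x^4 + 40*x^3 - 80*x^2 + 80*x - 32

Expanding det(x·I − A) (e.g. by cofactor expansion or by noting that A is similar to its Jordan form J, which has the same characteristic polynomial as A) gives
  χ_A(x) = x^5 - 10*x^4 + 40*x^3 - 80*x^2 + 80*x - 32
which factors as (x - 2)^5. The eigenvalues (with algebraic multiplicities) are λ = 2 with multiplicity 5.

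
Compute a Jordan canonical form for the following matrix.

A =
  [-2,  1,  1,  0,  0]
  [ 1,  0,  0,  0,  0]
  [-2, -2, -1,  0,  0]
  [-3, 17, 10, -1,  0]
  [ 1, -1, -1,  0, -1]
J_3(-1) ⊕ J_1(-1) ⊕ J_1(-1)

The characteristic polynomial is
  det(x·I − A) = x^5 + 5*x^4 + 10*x^3 + 10*x^2 + 5*x + 1 = (x + 1)^5

Eigenvalues and multiplicities (the geometric multiplicity of λ is n − rank(A − λI), which equals the number of Jordan blocks for λ):
  λ = -1: algebraic multiplicity = 5, geometric multiplicity = 3

Determining the block sizes for each eigenvalue:
  λ = -1: with am = 5 and gm = 3, the partition is not yet determined (e.g. several partitions of 5 into 3 parts exist). Let N = A − (-1)·I. Computing rank(N^1) = 2, rank(N^2) = 1, rank(N^3) = 0; the number of blocks of size ≥ j is rank(N^{j−1}) − rank(N^j), giving [3, 1, 1]. So we have 1 block(s) of size 3, 2 block(s) of size 1 → block sizes [3, 1, 1]

Assembling the blocks gives a Jordan form
J =
  [-1,  1,  0,  0,  0]
  [ 0, -1,  1,  0,  0]
  [ 0,  0, -1,  0,  0]
  [ 0,  0,  0, -1,  0]
  [ 0,  0,  0,  0, -1]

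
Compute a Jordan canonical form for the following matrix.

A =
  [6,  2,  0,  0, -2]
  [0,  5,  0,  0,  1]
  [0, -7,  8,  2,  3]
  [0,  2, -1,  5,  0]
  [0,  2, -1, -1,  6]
J_3(6) ⊕ J_1(6) ⊕ J_1(6)

The characteristic polynomial is
  det(x·I − A) = x^5 - 30*x^4 + 360*x^3 - 2160*x^2 + 6480*x - 7776 = (x - 6)^5

Eigenvalues and multiplicities (the geometric multiplicity of λ is n − rank(A − λI), which equals the number of Jordan blocks for λ):
  λ = 6: algebraic multiplicity = 5, geometric multiplicity = 3

Determining the block sizes for each eigenvalue:
  λ = 6: with am = 5 and gm = 3, the partition is not yet determined (e.g. several partitions of 5 into 3 parts exist). Let N = A − (6)·I. Computing rank(N^1) = 2, rank(N^2) = 1, rank(N^3) = 0; the number of blocks of size ≥ j is rank(N^{j−1}) − rank(N^j), giving [3, 1, 1]. So we have 1 block(s) of size 3, 2 block(s) of size 1 → block sizes [3, 1, 1]

Assembling the blocks gives a Jordan form
J =
  [6, 1, 0, 0, 0]
  [0, 6, 1, 0, 0]
  [0, 0, 6, 0, 0]
  [0, 0, 0, 6, 0]
  [0, 0, 0, 0, 6]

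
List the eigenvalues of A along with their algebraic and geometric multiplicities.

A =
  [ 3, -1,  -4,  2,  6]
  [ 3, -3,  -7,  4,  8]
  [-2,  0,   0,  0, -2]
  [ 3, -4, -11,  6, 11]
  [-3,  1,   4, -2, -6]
λ = 0: alg = 5, geom = 2

Step 1 — factor the characteristic polynomial to read off the algebraic multiplicities:
  χ_A(x) = x^5

Step 2 — compute geometric multiplicities via the rank-nullity identity g(λ) = n − rank(A − λI):
  rank(A − (0)·I) = 3, so dim ker(A − (0)·I) = n − 3 = 2

Summary:
  λ = 0: algebraic multiplicity = 5, geometric multiplicity = 2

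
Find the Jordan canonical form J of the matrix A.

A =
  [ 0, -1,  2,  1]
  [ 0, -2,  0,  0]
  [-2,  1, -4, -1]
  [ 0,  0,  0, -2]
J_2(-2) ⊕ J_1(-2) ⊕ J_1(-2)

The characteristic polynomial is
  det(x·I − A) = x^4 + 8*x^3 + 24*x^2 + 32*x + 16 = (x + 2)^4

Eigenvalues and multiplicities (the geometric multiplicity of λ is n − rank(A − λI), which equals the number of Jordan blocks for λ):
  λ = -2: algebraic multiplicity = 4, geometric multiplicity = 3

Determining the block sizes for each eigenvalue:
  λ = -2: 3 blocks summing to 4 forces exactly one block of size 2 and the rest size 1 → block sizes [2, 1, 1]

Assembling the blocks gives a Jordan form
J =
  [-2,  1,  0,  0]
  [ 0, -2,  0,  0]
  [ 0,  0, -2,  0]
  [ 0,  0,  0, -2]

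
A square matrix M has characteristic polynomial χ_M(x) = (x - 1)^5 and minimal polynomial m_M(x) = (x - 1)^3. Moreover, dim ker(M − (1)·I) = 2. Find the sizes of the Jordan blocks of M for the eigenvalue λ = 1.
Block sizes for λ = 1: [3, 2]

Step 1 — from the characteristic polynomial, algebraic multiplicity of λ = 1 is 5. From dim ker(M − (1)·I) = 2, there are exactly 2 Jordan blocks for λ = 1.
Step 2 — from the minimal polynomial, the factor (x − 1)^3 tells us the largest block for λ = 1 has size 3.
Step 3 — with total size 5, 2 blocks, and largest block 3, the block sizes (in nonincreasing order) are [3, 2].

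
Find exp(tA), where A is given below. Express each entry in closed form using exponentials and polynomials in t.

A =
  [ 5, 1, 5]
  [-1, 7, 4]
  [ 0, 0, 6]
e^{tA} =
  [-t*exp(6*t) + exp(6*t), t*exp(6*t), -t^2*exp(6*t)/2 + 5*t*exp(6*t)]
  [-t*exp(6*t), t*exp(6*t) + exp(6*t), -t^2*exp(6*t)/2 + 4*t*exp(6*t)]
  [0, 0, exp(6*t)]

Strategy: write A = P · J · P⁻¹ where J is a Jordan canonical form, so e^{tA} = P · e^{tJ} · P⁻¹, and e^{tJ} can be computed block-by-block.

A has Jordan form
J =
  [6, 1, 0]
  [0, 6, 1]
  [0, 0, 6]
(up to reordering of blocks).

Per-block formulas:
  For a 3×3 Jordan block J_3(6): exp(t · J_3(6)) = e^(6t)·(I + t·N + (t^2/2)·N^2), where N is the 3×3 nilpotent shift.

After assembling e^{tJ} and conjugating by P, we get:

e^{tA} =
  [-t*exp(6*t) + exp(6*t), t*exp(6*t), -t^2*exp(6*t)/2 + 5*t*exp(6*t)]
  [-t*exp(6*t), t*exp(6*t) + exp(6*t), -t^2*exp(6*t)/2 + 4*t*exp(6*t)]
  [0, 0, exp(6*t)]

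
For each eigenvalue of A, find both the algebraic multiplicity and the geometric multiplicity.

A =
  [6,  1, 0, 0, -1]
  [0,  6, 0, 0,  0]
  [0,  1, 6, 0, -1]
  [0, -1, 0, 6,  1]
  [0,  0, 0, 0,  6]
λ = 6: alg = 5, geom = 4

Step 1 — factor the characteristic polynomial to read off the algebraic multiplicities:
  χ_A(x) = (x - 6)^5

Step 2 — compute geometric multiplicities via the rank-nullity identity g(λ) = n − rank(A − λI):
  rank(A − (6)·I) = 1, so dim ker(A − (6)·I) = n − 1 = 4

Summary:
  λ = 6: algebraic multiplicity = 5, geometric multiplicity = 4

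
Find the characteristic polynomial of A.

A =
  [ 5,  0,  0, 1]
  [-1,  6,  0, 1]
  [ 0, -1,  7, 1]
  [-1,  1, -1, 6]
x^4 - 24*x^3 + 216*x^2 - 864*x + 1296

Expanding det(x·I − A) (e.g. by cofactor expansion or by noting that A is similar to its Jordan form J, which has the same characteristic polynomial as A) gives
  χ_A(x) = x^4 - 24*x^3 + 216*x^2 - 864*x + 1296
which factors as (x - 6)^4. The eigenvalues (with algebraic multiplicities) are λ = 6 with multiplicity 4.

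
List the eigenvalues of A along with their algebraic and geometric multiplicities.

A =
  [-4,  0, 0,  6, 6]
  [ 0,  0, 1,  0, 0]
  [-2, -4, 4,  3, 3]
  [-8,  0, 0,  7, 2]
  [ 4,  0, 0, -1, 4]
λ = 0: alg = 1, geom = 1; λ = 2: alg = 3, geom = 1; λ = 5: alg = 1, geom = 1

Step 1 — factor the characteristic polynomial to read off the algebraic multiplicities:
  χ_A(x) = x*(x - 5)*(x - 2)^3

Step 2 — compute geometric multiplicities via the rank-nullity identity g(λ) = n − rank(A − λI):
  rank(A − (0)·I) = 4, so dim ker(A − (0)·I) = n − 4 = 1
  rank(A − (2)·I) = 4, so dim ker(A − (2)·I) = n − 4 = 1
  rank(A − (5)·I) = 4, so dim ker(A − (5)·I) = n − 4 = 1

Summary:
  λ = 0: algebraic multiplicity = 1, geometric multiplicity = 1
  λ = 2: algebraic multiplicity = 3, geometric multiplicity = 1
  λ = 5: algebraic multiplicity = 1, geometric multiplicity = 1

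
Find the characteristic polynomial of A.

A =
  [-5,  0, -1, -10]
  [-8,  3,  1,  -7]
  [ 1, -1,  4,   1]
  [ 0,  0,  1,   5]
x^4 - 7*x^3 - 12*x^2 + 176*x - 320

Expanding det(x·I − A) (e.g. by cofactor expansion or by noting that A is similar to its Jordan form J, which has the same characteristic polynomial as A) gives
  χ_A(x) = x^4 - 7*x^3 - 12*x^2 + 176*x - 320
which factors as (x - 4)^3*(x + 5). The eigenvalues (with algebraic multiplicities) are λ = -5 with multiplicity 1, λ = 4 with multiplicity 3.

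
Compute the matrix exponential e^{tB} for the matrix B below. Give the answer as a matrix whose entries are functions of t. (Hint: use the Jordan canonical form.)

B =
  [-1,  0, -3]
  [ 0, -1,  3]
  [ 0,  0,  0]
e^{tB} =
  [exp(-t), 0, -3 + 3*exp(-t)]
  [0, exp(-t), 3 - 3*exp(-t)]
  [0, 0, 1]

Strategy: write B = P · J · P⁻¹ where J is a Jordan canonical form, so e^{tB} = P · e^{tJ} · P⁻¹, and e^{tJ} can be computed block-by-block.

B has Jordan form
J =
  [-1,  0, 0]
  [ 0, -1, 0]
  [ 0,  0, 0]
(up to reordering of blocks).

Per-block formulas:
  For a 1×1 block at λ = -1: exp(t · [-1]) = [e^(-1t)].
  For a 1×1 block at λ = 0: exp(t · [0]) = [e^(0t)].

After assembling e^{tJ} and conjugating by P, we get:

e^{tB} =
  [exp(-t), 0, -3 + 3*exp(-t)]
  [0, exp(-t), 3 - 3*exp(-t)]
  [0, 0, 1]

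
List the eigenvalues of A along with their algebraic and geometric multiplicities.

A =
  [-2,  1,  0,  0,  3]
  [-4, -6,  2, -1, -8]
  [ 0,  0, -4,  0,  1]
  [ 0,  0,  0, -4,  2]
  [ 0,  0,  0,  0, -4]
λ = -4: alg = 5, geom = 2

Step 1 — factor the characteristic polynomial to read off the algebraic multiplicities:
  χ_A(x) = (x + 4)^5

Step 2 — compute geometric multiplicities via the rank-nullity identity g(λ) = n − rank(A − λI):
  rank(A − (-4)·I) = 3, so dim ker(A − (-4)·I) = n − 3 = 2

Summary:
  λ = -4: algebraic multiplicity = 5, geometric multiplicity = 2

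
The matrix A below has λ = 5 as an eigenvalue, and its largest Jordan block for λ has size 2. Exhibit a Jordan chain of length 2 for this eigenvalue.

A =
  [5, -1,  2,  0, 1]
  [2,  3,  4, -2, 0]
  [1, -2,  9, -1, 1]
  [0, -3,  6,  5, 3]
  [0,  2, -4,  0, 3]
A Jordan chain for λ = 5 of length 2:
v_1 = (0, 2, 1, 0, 0)ᵀ
v_2 = (1, 0, 0, 0, 0)ᵀ

Let N = A − (5)·I. We want v_2 with N^2 v_2 = 0 but N^1 v_2 ≠ 0; then v_{j-1} := N · v_j for j = 2, …, 2.

Pick v_2 = (1, 0, 0, 0, 0)ᵀ.
Then v_1 = N · v_2 = (0, 2, 1, 0, 0)ᵀ.

Sanity check: (A − (5)·I) v_1 = (0, 0, 0, 0, 0)ᵀ = 0. ✓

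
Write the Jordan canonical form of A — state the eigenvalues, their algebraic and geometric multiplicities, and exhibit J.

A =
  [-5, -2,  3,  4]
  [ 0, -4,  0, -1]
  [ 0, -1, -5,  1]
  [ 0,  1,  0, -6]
J_3(-5) ⊕ J_1(-5)

The characteristic polynomial is
  det(x·I − A) = x^4 + 20*x^3 + 150*x^2 + 500*x + 625 = (x + 5)^4

Eigenvalues and multiplicities (the geometric multiplicity of λ is n − rank(A − λI), which equals the number of Jordan blocks for λ):
  λ = -5: algebraic multiplicity = 4, geometric multiplicity = 2

Determining the block sizes for each eigenvalue:
  λ = -5: with am = 4 and gm = 2, the partition is not yet determined (e.g. several partitions of 4 into 2 parts exist). Let N = A − (-5)·I. Computing rank(N^1) = 2, rank(N^2) = 1, rank(N^3) = 0; the number of blocks of size ≥ j is rank(N^{j−1}) − rank(N^j), giving [2, 1, 1]. So we have 1 block(s) of size 3, 1 block(s) of size 1 → block sizes [3, 1]

Assembling the blocks gives a Jordan form
J =
  [-5,  1,  0,  0]
  [ 0, -5,  1,  0]
  [ 0,  0, -5,  0]
  [ 0,  0,  0, -5]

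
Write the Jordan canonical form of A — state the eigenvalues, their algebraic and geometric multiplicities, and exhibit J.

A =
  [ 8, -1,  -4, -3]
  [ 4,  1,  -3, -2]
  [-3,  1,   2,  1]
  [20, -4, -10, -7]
J_3(1) ⊕ J_1(1)

The characteristic polynomial is
  det(x·I − A) = x^4 - 4*x^3 + 6*x^2 - 4*x + 1 = (x - 1)^4

Eigenvalues and multiplicities (the geometric multiplicity of λ is n − rank(A − λI), which equals the number of Jordan blocks for λ):
  λ = 1: algebraic multiplicity = 4, geometric multiplicity = 2

Determining the block sizes for each eigenvalue:
  λ = 1: with am = 4 and gm = 2, the partition is not yet determined (e.g. several partitions of 4 into 2 parts exist). Let N = A − (1)·I. Computing rank(N^1) = 2, rank(N^2) = 1, rank(N^3) = 0; the number of blocks of size ≥ j is rank(N^{j−1}) − rank(N^j), giving [2, 1, 1]. So we have 1 block(s) of size 3, 1 block(s) of size 1 → block sizes [3, 1]

Assembling the blocks gives a Jordan form
J =
  [1, 1, 0, 0]
  [0, 1, 1, 0]
  [0, 0, 1, 0]
  [0, 0, 0, 1]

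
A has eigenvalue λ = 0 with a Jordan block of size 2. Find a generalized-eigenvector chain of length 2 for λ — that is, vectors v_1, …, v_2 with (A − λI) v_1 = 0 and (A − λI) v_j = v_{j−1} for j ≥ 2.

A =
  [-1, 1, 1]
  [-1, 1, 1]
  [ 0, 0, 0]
A Jordan chain for λ = 0 of length 2:
v_1 = (-1, -1, 0)ᵀ
v_2 = (1, 0, 0)ᵀ

Let N = A − (0)·I. We want v_2 with N^2 v_2 = 0 but N^1 v_2 ≠ 0; then v_{j-1} := N · v_j for j = 2, …, 2.

Pick v_2 = (1, 0, 0)ᵀ.
Then v_1 = N · v_2 = (-1, -1, 0)ᵀ.

Sanity check: (A − (0)·I) v_1 = (0, 0, 0)ᵀ = 0. ✓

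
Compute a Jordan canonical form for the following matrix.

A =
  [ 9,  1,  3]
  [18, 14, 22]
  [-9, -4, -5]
J_3(6)

The characteristic polynomial is
  det(x·I − A) = x^3 - 18*x^2 + 108*x - 216 = (x - 6)^3

Eigenvalues and multiplicities (the geometric multiplicity of λ is n − rank(A − λI), which equals the number of Jordan blocks for λ):
  λ = 6: algebraic multiplicity = 3, geometric multiplicity = 1

Determining the block sizes for each eigenvalue:
  λ = 6: one block (gm = 1), so the single block has size am = 3 → block sizes [3]

Assembling the blocks gives a Jordan form
J =
  [6, 1, 0]
  [0, 6, 1]
  [0, 0, 6]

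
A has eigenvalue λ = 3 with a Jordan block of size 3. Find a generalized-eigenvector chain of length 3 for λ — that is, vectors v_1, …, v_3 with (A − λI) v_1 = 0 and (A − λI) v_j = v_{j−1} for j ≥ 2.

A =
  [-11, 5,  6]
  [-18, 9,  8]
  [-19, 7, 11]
A Jordan chain for λ = 3 of length 3:
v_1 = (-8, -8, -12)ᵀ
v_2 = (-14, -18, -19)ᵀ
v_3 = (1, 0, 0)ᵀ

Let N = A − (3)·I. We want v_3 with N^3 v_3 = 0 but N^2 v_3 ≠ 0; then v_{j-1} := N · v_j for j = 3, …, 2.

Pick v_3 = (1, 0, 0)ᵀ.
Then v_2 = N · v_3 = (-14, -18, -19)ᵀ.
Then v_1 = N · v_2 = (-8, -8, -12)ᵀ.

Sanity check: (A − (3)·I) v_1 = (0, 0, 0)ᵀ = 0. ✓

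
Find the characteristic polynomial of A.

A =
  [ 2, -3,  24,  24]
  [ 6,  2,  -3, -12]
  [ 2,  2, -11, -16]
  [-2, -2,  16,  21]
x^4 - 14*x^3 + 69*x^2 - 140*x + 100

Expanding det(x·I − A) (e.g. by cofactor expansion or by noting that A is similar to its Jordan form J, which has the same characteristic polynomial as A) gives
  χ_A(x) = x^4 - 14*x^3 + 69*x^2 - 140*x + 100
which factors as (x - 5)^2*(x - 2)^2. The eigenvalues (with algebraic multiplicities) are λ = 2 with multiplicity 2, λ = 5 with multiplicity 2.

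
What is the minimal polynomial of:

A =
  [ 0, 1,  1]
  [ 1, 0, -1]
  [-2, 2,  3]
x^2 - 2*x + 1

The characteristic polynomial is χ_A(x) = (x - 1)^3, so the eigenvalues are known. The minimal polynomial is
  m_A(x) = Π_λ (x − λ)^{k_λ}
where k_λ is the size of the *largest* Jordan block for λ (equivalently, the smallest k with (A − λI)^k v = 0 for every generalised eigenvector v of λ).

  λ = 1: largest Jordan block has size 2, contributing (x − 1)^2

So m_A(x) = (x - 1)^2 = x^2 - 2*x + 1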